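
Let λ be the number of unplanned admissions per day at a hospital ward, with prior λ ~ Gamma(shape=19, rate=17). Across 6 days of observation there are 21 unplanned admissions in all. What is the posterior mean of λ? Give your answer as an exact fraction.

Total count 21 over total exposure 6 days.
By Gamma–Poisson conjugacy, the posterior is Gamma(α + Σx, β + Σt) = Gamma(19 + 21, 17 + 6) = Gamma(40, 23).
Posterior mean = α'/β' = 40/23.

40/23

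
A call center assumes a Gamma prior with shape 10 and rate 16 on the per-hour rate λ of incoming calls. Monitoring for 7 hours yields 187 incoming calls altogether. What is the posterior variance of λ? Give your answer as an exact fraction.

197/529

Total count 187 over total exposure 7 hours.
By Gamma–Poisson conjugacy, the posterior is Gamma(α + Σx, β + Σt) = Gamma(10 + 187, 16 + 7) = Gamma(197, 23).
Posterior variance = α'/β'² = 197/529.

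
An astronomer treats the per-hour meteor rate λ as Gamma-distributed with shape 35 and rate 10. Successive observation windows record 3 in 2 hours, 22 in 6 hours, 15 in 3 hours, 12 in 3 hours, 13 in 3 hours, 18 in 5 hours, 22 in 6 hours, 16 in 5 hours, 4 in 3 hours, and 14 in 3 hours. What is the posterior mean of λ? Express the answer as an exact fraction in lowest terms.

174/49

Total count: 3 + 22 + 15 + 12 + 13 + 18 + 22 + 16 + 4 + 14 = 139.
Total exposure: 2 + 6 + 3 + 3 + 3 + 5 + 6 + 5 + 3 + 3 = 39 hours.
The Gamma prior is conjugate for the Poisson rate, so λ | data ~ Gamma(35+139, 10+39) = Gamma(174, 49).
Posterior mean = α'/β' = 174/49.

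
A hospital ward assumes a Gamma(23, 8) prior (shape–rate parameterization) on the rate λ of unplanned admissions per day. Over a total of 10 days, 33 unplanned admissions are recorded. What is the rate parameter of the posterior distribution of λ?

18

Total count 33 over total exposure 10 days.
By Gamma–Poisson conjugacy, the posterior is Gamma(α + Σx, β + Σt) = Gamma(23 + 33, 8 + 10) = Gamma(56, 18).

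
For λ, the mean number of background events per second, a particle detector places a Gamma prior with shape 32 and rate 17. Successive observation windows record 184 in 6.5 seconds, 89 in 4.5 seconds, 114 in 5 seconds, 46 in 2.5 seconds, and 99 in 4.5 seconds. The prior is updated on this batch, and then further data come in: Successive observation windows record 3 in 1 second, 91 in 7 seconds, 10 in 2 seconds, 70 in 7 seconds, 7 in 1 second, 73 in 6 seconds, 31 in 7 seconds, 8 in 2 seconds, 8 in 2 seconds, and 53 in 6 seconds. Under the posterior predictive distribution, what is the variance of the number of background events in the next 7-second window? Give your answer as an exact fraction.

20944/243

Total count: 184 + 89 + 114 + 46 + 99 = 532.
Total exposure: 6.5 + 4.5 + 5 + 2.5 + 4.5 = 23 seconds.
After the first batch: Gamma(32 + 532, 17 + 23) = Gamma(564, 40).
Total count: 3 + 91 + 10 + 70 + 7 + 73 + 31 + 8 + 8 + 53 = 354.
Total exposure: 1 + 7 + 2 + 7 + 1 + 6 + 7 + 2 + 2 + 6 = 41 seconds.
After the second batch: Gamma(564 + 354, 40 + 41) = Gamma(918, 81).
The posterior predictive for a window of length T is Negative Binomial with variance T·α'·(β'+T)/β'² = 7·918·88/6561 = 20944/243.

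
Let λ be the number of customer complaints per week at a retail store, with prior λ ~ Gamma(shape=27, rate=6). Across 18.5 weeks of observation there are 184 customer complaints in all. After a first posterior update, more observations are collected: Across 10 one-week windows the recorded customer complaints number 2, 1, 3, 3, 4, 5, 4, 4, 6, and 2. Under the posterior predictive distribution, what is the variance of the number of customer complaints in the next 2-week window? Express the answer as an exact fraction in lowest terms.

Total count 184 over total exposure 18.5 weeks.
After the first batch: Gamma(27 + 184, 6 + 18.5) = Gamma(211, 49/2).
Total count: 2 + 1 + 3 + 3 + 4 + 5 + 4 + 4 + 6 + 2 = 34.
Total exposure: 10 weeks.
After the second batch: Gamma(211 + 34, 49/2 + 10) = Gamma(245, 69/2).
The posterior predictive for a window of length T is Negative Binomial with variance T·α'·(β'+T)/β'² = 2·245·(73/2)/(4761/4) = 71540/4761.

71540/4761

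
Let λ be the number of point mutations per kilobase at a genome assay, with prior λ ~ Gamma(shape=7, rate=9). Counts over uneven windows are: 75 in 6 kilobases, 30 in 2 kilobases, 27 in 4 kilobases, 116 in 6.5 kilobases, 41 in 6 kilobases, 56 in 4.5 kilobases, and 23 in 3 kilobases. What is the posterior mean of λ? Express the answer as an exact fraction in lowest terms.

375/41

Total count: 75 + 30 + 27 + 116 + 41 + 56 + 23 = 368.
Total exposure: 6 + 2 + 4 + 6.5 + 6 + 4.5 + 3 = 32 kilobases.
Gamma(α, β) with Poisson data over total exposure Σt gives posterior Gamma(α+Σx, β+Σt) = Gamma(375, 41).
Posterior mean = α'/β' = 375/41.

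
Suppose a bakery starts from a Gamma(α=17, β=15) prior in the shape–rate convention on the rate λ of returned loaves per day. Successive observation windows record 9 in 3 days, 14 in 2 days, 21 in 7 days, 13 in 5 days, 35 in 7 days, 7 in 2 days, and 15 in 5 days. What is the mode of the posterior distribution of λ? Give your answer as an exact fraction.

Total count: 9 + 14 + 21 + 13 + 35 + 7 + 15 = 114.
Total exposure: 3 + 2 + 7 + 5 + 7 + 2 + 5 = 31 days.
The Gamma prior is conjugate for the Poisson rate, so λ | data ~ Gamma(17+114, 15+31) = Gamma(131, 46).
Posterior mode = (α'−1)/β' = 130/46 = 65/23.

65/23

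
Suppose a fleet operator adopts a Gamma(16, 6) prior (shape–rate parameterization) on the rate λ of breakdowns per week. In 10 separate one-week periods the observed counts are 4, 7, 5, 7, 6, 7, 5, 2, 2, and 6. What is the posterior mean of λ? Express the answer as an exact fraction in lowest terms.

Total count: 4 + 7 + 5 + 7 + 6 + 7 + 5 + 2 + 2 + 6 = 51.
Total exposure: 10 weeks.
By Gamma–Poisson conjugacy, the posterior is Gamma(α + Σx, β + Σt) = Gamma(16 + 51, 6 + 10) = Gamma(67, 16).
Posterior mean = α'/β' = 67/16.

67/16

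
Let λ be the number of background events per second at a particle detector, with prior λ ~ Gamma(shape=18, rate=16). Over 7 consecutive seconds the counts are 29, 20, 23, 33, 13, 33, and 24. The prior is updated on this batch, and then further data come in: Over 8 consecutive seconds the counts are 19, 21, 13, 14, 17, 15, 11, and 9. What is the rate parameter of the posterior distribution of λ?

Total count: 29 + 20 + 23 + 33 + 13 + 33 + 24 = 175.
Total exposure: 7 seconds.
After the first batch: Gamma(18 + 175, 16 + 7) = Gamma(193, 23).
Total count: 19 + 21 + 13 + 14 + 17 + 15 + 11 + 9 = 119.
Total exposure: 8 seconds.
After the second batch: Gamma(193 + 119, 23 + 8) = Gamma(312, 31).

31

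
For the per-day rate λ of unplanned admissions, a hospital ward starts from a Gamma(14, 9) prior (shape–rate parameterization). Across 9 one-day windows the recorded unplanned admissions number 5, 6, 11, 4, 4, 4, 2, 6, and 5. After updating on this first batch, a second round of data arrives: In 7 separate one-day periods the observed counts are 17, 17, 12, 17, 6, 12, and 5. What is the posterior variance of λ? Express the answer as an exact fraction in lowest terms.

147/625

Total count: 5 + 6 + 11 + 4 + 4 + 4 + 2 + 6 + 5 = 47.
Total exposure: 9 days.
After the first batch: Gamma(14 + 47, 9 + 9) = Gamma(61, 18).
Total count: 17 + 17 + 12 + 17 + 6 + 12 + 5 = 86.
Total exposure: 7 days.
After the second batch: Gamma(61 + 86, 18 + 7) = Gamma(147, 25).
Posterior variance = α'/β'² = 147/625.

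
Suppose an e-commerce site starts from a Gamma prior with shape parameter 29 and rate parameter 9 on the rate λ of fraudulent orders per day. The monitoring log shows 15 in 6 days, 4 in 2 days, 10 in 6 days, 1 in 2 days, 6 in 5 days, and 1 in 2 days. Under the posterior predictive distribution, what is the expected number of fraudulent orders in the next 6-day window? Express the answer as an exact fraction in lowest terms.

99/8

Total count: 15 + 4 + 10 + 1 + 6 + 1 = 37.
Total exposure: 6 + 2 + 6 + 2 + 5 + 2 = 23 days.
Conjugate update: add total count to the shape and total exposure to the rate, giving Gamma(66, 32).
Predictive mean over a 6-day window = T·E[λ|data] = 6·66/32 = 99/8.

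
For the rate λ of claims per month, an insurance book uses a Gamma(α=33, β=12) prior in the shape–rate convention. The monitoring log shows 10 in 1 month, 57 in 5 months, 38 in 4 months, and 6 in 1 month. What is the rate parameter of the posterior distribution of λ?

Total count: 10 + 57 + 38 + 6 = 111.
Total exposure: 1 + 5 + 4 + 1 = 11 months.
Conjugate update: add total count to the shape and total exposure to the rate, giving Gamma(144, 23).

23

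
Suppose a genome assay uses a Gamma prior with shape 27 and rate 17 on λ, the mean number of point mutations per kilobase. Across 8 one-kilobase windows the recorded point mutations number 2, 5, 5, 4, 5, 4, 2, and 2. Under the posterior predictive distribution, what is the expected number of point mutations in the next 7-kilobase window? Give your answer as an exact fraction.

392/25

Total count: 2 + 5 + 5 + 4 + 5 + 4 + 2 + 2 = 29.
Total exposure: 8 kilobases.
By Gamma–Poisson conjugacy, the posterior is Gamma(α + Σx, β + Σt) = Gamma(27 + 29, 17 + 8) = Gamma(56, 25).
Predictive mean over a 7-kilobase window = T·E[λ|data] = 7·56/25 = 392/25.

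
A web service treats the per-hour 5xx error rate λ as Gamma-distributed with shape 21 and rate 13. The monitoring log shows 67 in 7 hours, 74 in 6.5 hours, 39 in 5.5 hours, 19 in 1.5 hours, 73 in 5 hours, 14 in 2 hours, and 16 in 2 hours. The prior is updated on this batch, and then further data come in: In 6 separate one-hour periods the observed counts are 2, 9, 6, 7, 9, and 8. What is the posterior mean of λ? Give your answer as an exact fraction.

Total count: 67 + 74 + 39 + 19 + 73 + 14 + 16 = 302.
Total exposure: 7 + 6.5 + 5.5 + 1.5 + 5 + 2 + 2 = 29.5 hours.
After the first batch: Gamma(21 + 302, 13 + 29.5) = Gamma(323, 85/2).
Total count: 2 + 9 + 6 + 7 + 9 + 8 = 41.
Total exposure: 6 hours.
After the second batch: Gamma(323 + 41, 85/2 + 6) = Gamma(364, 97/2).
Posterior mean = α'/β' = 364/(97/2) = 728/97.

728/97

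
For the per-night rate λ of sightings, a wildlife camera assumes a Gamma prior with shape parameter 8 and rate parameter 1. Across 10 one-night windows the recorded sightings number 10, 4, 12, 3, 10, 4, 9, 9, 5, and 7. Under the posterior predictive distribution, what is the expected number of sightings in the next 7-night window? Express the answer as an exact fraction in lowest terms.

Total count: 10 + 4 + 12 + 3 + 10 + 4 + 9 + 9 + 5 + 7 = 73.
Total exposure: 10 nights.
Posterior: α' = 8 + 73 = 81, β' = 1 + 10 = 11.
Predictive mean over a 7-night window = T·E[λ|data] = 7·81/11 = 567/11.

567/11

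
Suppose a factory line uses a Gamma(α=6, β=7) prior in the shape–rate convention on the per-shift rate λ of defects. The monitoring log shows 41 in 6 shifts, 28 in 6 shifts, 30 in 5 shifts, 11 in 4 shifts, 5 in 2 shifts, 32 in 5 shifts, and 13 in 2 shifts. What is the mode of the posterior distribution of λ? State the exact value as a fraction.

165/37

Total count: 41 + 28 + 30 + 11 + 5 + 32 + 13 = 160.
Total exposure: 6 + 6 + 5 + 4 + 2 + 5 + 2 = 30 shifts.
By Gamma–Poisson conjugacy, the posterior is Gamma(α + Σx, β + Σt) = Gamma(6 + 160, 7 + 30) = Gamma(166, 37).
Posterior mode = (α'−1)/β' = 165/37.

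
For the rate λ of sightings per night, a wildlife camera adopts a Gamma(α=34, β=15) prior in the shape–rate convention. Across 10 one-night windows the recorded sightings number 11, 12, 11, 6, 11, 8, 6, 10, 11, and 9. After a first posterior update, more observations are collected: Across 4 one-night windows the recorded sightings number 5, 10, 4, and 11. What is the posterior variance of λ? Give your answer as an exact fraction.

Total count: 11 + 12 + 11 + 6 + 11 + 8 + 6 + 10 + 11 + 9 = 95.
Total exposure: 10 nights.
After the first batch: Gamma(34 + 95, 15 + 10) = Gamma(129, 25).
Total count: 5 + 10 + 4 + 11 = 30.
Total exposure: 4 nights.
After the second batch: Gamma(129 + 30, 25 + 4) = Gamma(159, 29).
Posterior variance = α'/β'² = 159/841.

159/841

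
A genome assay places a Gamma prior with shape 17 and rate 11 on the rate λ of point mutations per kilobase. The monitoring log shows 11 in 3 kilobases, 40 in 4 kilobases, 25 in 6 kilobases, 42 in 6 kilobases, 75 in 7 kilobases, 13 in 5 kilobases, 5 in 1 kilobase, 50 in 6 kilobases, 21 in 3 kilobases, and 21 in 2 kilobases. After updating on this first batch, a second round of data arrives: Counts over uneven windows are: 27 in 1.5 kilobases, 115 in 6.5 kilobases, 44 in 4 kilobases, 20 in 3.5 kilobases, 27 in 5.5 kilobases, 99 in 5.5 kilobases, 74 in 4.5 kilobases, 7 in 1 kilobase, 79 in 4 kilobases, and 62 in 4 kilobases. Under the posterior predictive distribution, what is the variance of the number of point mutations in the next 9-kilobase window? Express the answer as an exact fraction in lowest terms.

405099/4418

Total count: 11 + 40 + 25 + 42 + 75 + 13 + 5 + 50 + 21 + 21 = 303.
Total exposure: 3 + 4 + 6 + 6 + 7 + 5 + 1 + 6 + 3 + 2 = 43 kilobases.
After the first batch: Gamma(17 + 303, 11 + 43) = Gamma(320, 54).
Total count: 27 + 115 + 44 + 20 + 27 + 99 + 74 + 7 + 79 + 62 = 554.
Total exposure: 1.5 + 6.5 + 4 + 3.5 + 5.5 + 5.5 + 4.5 + 1 + 4 + 4 = 40 kilobases.
After the second batch: Gamma(320 + 554, 54 + 40) = Gamma(874, 94).
The posterior predictive for a window of length T is Negative Binomial with variance T·α'·(β'+T)/β'² = 9·874·103/8836 = 405099/4418.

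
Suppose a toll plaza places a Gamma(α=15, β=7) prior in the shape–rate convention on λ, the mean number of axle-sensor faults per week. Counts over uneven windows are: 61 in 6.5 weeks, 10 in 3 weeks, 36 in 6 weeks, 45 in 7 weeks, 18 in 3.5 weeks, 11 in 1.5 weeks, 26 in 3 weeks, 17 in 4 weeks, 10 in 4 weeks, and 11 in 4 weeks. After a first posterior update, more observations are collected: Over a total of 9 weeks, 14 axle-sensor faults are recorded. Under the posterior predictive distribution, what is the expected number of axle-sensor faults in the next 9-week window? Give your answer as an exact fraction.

548/13

Total count: 61 + 10 + 36 + 45 + 18 + 11 + 26 + 17 + 10 + 11 = 245.
Total exposure: 6.5 + 3 + 6 + 7 + 3.5 + 1.5 + 3 + 4 + 4 + 4 = 42.5 weeks.
After the first batch: Gamma(15 + 245, 7 + 42.5) = Gamma(260, 99/2).
Total count 14 over total exposure 9 weeks.
After the second batch: Gamma(260 + 14, 99/2 + 9) = Gamma(274, 117/2).
Predictive mean over a 9-week window = T·E[λ|data] = 9·274/(117/2) = 548/13.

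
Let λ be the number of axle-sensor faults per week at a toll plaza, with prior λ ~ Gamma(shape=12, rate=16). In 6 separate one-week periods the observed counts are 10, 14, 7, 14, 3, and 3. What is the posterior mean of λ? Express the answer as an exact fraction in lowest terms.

Total count: 10 + 14 + 7 + 14 + 3 + 3 = 51.
Total exposure: 6 weeks.
Conjugate update: add total count to the shape and total exposure to the rate, giving Gamma(63, 22).
Posterior mean = α'/β' = 63/22.

63/22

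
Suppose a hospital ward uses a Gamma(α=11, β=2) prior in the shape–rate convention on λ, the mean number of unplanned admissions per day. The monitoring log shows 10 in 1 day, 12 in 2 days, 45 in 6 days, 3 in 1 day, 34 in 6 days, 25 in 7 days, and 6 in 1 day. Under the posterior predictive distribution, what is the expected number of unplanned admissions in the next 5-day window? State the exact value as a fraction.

Total count: 10 + 12 + 45 + 3 + 34 + 25 + 6 = 135.
Total exposure: 1 + 2 + 6 + 1 + 6 + 7 + 1 = 24 days.
Conjugate update: add total count to the shape and total exposure to the rate, giving Gamma(146, 26).
Predictive mean over a 5-day window = T·E[λ|data] = 5·146/26 = 365/13.

365/13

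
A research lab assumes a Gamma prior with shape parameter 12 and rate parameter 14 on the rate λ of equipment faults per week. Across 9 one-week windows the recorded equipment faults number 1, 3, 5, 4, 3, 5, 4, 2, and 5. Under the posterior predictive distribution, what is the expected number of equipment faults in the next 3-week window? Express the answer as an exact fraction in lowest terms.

132/23

Total count: 1 + 3 + 5 + 4 + 3 + 5 + 4 + 2 + 5 = 32.
Total exposure: 9 weeks.
Posterior: α' = 12 + 32 = 44, β' = 14 + 9 = 23.
Predictive mean over a 3-week window = T·E[λ|data] = 3·44/23 = 132/23.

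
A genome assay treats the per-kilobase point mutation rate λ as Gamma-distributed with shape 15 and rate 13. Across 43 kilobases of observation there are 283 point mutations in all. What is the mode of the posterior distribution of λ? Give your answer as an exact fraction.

297/56

Total count 283 over total exposure 43 kilobases.
Conjugate update: add total count to the shape and total exposure to the rate, giving Gamma(298, 56).
Posterior mode = (α'−1)/β' = 297/56.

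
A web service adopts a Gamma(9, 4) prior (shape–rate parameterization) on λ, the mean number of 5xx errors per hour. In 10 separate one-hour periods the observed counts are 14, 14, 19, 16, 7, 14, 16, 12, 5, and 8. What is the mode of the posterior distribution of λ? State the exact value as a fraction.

19/2

Total count: 14 + 14 + 19 + 16 + 7 + 14 + 16 + 12 + 5 + 8 = 125.
Total exposure: 10 hours.
Gamma(α, β) with Poisson data over total exposure Σt gives posterior Gamma(α+Σx, β+Σt) = Gamma(134, 14).
Posterior mode = (α'−1)/β' = 133/14 = 19/2.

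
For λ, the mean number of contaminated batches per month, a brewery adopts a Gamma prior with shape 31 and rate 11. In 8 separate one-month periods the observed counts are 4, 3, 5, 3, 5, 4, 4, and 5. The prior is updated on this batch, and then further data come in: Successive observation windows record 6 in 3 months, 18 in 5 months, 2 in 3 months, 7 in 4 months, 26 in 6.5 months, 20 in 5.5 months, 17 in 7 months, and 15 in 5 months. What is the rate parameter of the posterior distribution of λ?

58

Total count: 4 + 3 + 5 + 3 + 5 + 4 + 4 + 5 = 33.
Total exposure: 8 months.
After the first batch: Gamma(31 + 33, 11 + 8) = Gamma(64, 19).
Total count: 6 + 18 + 2 + 7 + 26 + 20 + 17 + 15 = 111.
Total exposure: 3 + 5 + 3 + 4 + 6.5 + 5.5 + 7 + 5 = 39 months.
After the second batch: Gamma(64 + 111, 19 + 39) = Gamma(175, 58).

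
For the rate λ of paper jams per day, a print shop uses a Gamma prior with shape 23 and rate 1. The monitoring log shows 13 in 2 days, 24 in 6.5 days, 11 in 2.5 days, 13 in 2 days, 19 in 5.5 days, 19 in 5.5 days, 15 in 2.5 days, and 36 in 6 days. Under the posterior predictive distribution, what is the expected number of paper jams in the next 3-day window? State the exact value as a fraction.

1038/67

Total count: 13 + 24 + 11 + 13 + 19 + 19 + 15 + 36 = 150.
Total exposure: 2 + 6.5 + 2.5 + 2 + 5.5 + 5.5 + 2.5 + 6 = 32.5 days.
The Gamma prior is conjugate for the Poisson rate, so λ | data ~ Gamma(23+150, 1+32.5) = Gamma(173, 67/2).
Predictive mean over a 3-day window = T·E[λ|data] = 3·173/(67/2) = 1038/67.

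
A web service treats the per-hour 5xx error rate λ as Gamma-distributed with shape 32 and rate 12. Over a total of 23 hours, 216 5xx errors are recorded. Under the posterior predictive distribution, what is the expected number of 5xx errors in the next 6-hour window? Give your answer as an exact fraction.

Total count 216 over total exposure 23 hours.
Gamma(α, β) with Poisson data over total exposure Σt gives posterior Gamma(α+Σx, β+Σt) = Gamma(248, 35).
Predictive mean over a 6-hour window = T·E[λ|data] = 6·248/35 = 1488/35.

1488/35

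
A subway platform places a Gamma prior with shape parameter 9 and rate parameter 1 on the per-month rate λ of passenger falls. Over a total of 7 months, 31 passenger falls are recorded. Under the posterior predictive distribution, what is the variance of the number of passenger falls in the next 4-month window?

30

Total count 31 over total exposure 7 months.
The Gamma prior is conjugate for the Poisson rate, so λ | data ~ Gamma(9+31, 1+7) = Gamma(40, 8).
The posterior predictive for a window of length T is Negative Binomial with variance T·α'·(β'+T)/β'² = 4·40·12/64 = 30.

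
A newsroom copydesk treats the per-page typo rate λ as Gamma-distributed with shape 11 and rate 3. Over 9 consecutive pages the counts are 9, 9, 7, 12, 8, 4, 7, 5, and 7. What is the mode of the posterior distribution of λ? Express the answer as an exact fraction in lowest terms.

Total count: 9 + 9 + 7 + 12 + 8 + 4 + 7 + 5 + 7 = 68.
Total exposure: 9 pages.
By Gamma–Poisson conjugacy, the posterior is Gamma(α + Σx, β + Σt) = Gamma(11 + 68, 3 + 9) = Gamma(79, 12).
Posterior mode = (α'−1)/β' = 78/12 = 13/2.

13/2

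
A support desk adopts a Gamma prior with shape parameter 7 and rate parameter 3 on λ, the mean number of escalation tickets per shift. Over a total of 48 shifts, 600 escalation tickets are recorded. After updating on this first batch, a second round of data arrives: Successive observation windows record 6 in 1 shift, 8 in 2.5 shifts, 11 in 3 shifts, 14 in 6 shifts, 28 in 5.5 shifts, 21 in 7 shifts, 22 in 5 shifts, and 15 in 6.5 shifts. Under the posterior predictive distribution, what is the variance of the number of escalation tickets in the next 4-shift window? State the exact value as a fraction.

1071648/30625

Total count 600 over total exposure 48 shifts.
After the first batch: Gamma(7 + 600, 3 + 48) = Gamma(607, 51).
Total count: 6 + 8 + 11 + 14 + 28 + 21 + 22 + 15 = 125.
Total exposure: 1 + 2.5 + 3 + 6 + 5.5 + 7 + 5 + 6.5 = 36.5 shifts.
After the second batch: Gamma(607 + 125, 51 + 36.5) = Gamma(732, 175/2).
The posterior predictive for a window of length T is Negative Binomial with variance T·α'·(β'+T)/β'² = 4·732·(183/2)/(30625/4) = 1071648/30625.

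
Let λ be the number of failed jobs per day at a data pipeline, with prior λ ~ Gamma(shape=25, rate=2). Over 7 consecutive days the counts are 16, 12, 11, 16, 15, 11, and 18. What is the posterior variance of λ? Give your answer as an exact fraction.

124/81

Total count: 16 + 12 + 11 + 16 + 15 + 11 + 18 = 99.
Total exposure: 7 days.
The Gamma prior is conjugate for the Poisson rate, so λ | data ~ Gamma(25+99, 2+7) = Gamma(124, 9).
Posterior variance = α'/β'² = 124/81.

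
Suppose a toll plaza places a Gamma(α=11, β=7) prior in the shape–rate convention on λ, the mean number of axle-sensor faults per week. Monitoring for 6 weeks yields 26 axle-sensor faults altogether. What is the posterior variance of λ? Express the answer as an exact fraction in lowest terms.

Total count 26 over total exposure 6 weeks.
Gamma(α, β) with Poisson data over total exposure Σt gives posterior Gamma(α+Σx, β+Σt) = Gamma(37, 13).
Posterior variance = α'/β'² = 37/169.

37/169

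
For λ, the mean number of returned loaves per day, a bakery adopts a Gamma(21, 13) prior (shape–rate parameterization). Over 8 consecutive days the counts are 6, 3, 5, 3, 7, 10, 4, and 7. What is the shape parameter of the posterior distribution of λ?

66

Total count: 6 + 3 + 5 + 3 + 7 + 10 + 4 + 7 = 45.
Total exposure: 8 days.
The Gamma prior is conjugate for the Poisson rate, so λ | data ~ Gamma(21+45, 13+8) = Gamma(66, 21).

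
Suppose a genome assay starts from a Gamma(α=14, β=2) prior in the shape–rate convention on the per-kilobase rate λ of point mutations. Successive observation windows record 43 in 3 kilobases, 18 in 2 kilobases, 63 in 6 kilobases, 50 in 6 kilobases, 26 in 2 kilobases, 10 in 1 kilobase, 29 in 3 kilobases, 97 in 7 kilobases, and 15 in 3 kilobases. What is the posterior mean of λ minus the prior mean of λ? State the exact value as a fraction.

24/7

Total count: 43 + 18 + 63 + 50 + 26 + 10 + 29 + 97 + 15 = 351.
Total exposure: 3 + 2 + 6 + 6 + 2 + 1 + 3 + 7 + 3 = 33 kilobases.
Posterior: α' = 14 + 351 = 365, β' = 2 + 33 = 35.
Posterior mean = 365/35 = 73/7; prior mean = 14/2 = 7. Difference = 73/7 − 7 = 24/7.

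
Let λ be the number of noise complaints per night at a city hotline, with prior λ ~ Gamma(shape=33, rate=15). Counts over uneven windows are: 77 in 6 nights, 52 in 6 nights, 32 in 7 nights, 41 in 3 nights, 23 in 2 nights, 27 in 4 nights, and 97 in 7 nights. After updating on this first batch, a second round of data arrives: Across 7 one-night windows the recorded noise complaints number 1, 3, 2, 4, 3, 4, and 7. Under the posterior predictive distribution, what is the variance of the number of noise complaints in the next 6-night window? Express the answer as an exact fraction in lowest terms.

Total count: 77 + 52 + 32 + 41 + 23 + 27 + 97 = 349.
Total exposure: 6 + 6 + 7 + 3 + 2 + 4 + 7 = 35 nights.
After the first batch: Gamma(33 + 349, 15 + 35) = Gamma(382, 50).
Total count: 1 + 3 + 2 + 4 + 3 + 4 + 7 = 24.
Total exposure: 7 nights.
After the second batch: Gamma(382 + 24, 50 + 7) = Gamma(406, 57).
The posterior predictive for a window of length T is Negative Binomial with variance T·α'·(β'+T)/β'² = 6·406·63/3249 = 17052/361.

17052/361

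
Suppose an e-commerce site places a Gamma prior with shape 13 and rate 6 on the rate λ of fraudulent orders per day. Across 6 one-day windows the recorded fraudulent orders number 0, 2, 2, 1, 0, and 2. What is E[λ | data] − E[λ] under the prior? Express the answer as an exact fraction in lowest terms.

Total count: 0 + 2 + 2 + 1 + 0 + 2 = 7.
Total exposure: 6 days.
Posterior: α' = 13 + 7 = 20, β' = 6 + 6 = 12.
Posterior mean = 20/12 = 5/3; prior mean = 13/6 = 13/6. Difference = 5/3 − 13/6 = -1/2.

-1/2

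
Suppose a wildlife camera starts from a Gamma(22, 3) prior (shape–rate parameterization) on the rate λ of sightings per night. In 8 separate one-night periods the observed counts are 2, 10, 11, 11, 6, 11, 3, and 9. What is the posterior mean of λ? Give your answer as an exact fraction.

85/11

Total count: 2 + 10 + 11 + 11 + 6 + 11 + 3 + 9 = 63.
Total exposure: 8 nights.
Posterior: α' = 22 + 63 = 85, β' = 3 + 8 = 11.
Posterior mean = α'/β' = 85/11.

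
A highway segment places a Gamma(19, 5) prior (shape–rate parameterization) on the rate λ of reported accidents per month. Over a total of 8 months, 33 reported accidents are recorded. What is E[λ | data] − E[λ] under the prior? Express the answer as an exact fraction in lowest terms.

1/5

Total count 33 over total exposure 8 months.
The Gamma prior is conjugate for the Poisson rate, so λ | data ~ Gamma(19+33, 5+8) = Gamma(52, 13).
Posterior mean = 52/13 = 4; prior mean = 19/5 = 19/5. Difference = 4 − 19/5 = 1/5.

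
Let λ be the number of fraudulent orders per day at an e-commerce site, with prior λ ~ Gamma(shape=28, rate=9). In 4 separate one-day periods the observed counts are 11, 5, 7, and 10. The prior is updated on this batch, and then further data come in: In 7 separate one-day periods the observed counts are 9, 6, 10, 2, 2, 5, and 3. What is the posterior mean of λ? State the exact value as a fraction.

Total count: 11 + 5 + 7 + 10 = 33.
Total exposure: 4 days.
After the first batch: Gamma(28 + 33, 9 + 4) = Gamma(61, 13).
Total count: 9 + 6 + 10 + 2 + 2 + 5 + 3 = 37.
Total exposure: 7 days.
After the second batch: Gamma(61 + 37, 13 + 7) = Gamma(98, 20).
Posterior mean = α'/β' = 98/20 = 49/10.

49/10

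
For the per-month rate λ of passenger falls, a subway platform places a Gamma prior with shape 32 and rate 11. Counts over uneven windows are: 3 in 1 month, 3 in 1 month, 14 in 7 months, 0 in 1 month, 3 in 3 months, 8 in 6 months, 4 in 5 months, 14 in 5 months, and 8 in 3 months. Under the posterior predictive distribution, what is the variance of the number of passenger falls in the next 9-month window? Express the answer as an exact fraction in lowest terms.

Total count: 3 + 3 + 14 + 0 + 3 + 8 + 4 + 14 + 8 = 57.
Total exposure: 1 + 1 + 7 + 1 + 3 + 6 + 5 + 5 + 3 = 32 months.
Posterior: α' = 32 + 57 = 89, β' = 11 + 32 = 43.
The posterior predictive for a window of length T is Negative Binomial with variance T·α'·(β'+T)/β'² = 9·89·52/1849 = 41652/1849.

41652/1849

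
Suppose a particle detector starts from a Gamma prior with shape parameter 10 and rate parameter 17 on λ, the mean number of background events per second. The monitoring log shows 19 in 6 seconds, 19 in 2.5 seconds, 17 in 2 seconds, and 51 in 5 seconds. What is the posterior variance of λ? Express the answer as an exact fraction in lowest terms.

Total count: 19 + 19 + 17 + 51 = 106.
Total exposure: 6 + 2.5 + 2 + 5 = 15.5 seconds.
Gamma(α, β) with Poisson data over total exposure Σt gives posterior Gamma(α+Σx, β+Σt) = Gamma(116, 65/2).
Posterior variance = α'/β'² = 116/(4225/4) = 464/4225.

464/4225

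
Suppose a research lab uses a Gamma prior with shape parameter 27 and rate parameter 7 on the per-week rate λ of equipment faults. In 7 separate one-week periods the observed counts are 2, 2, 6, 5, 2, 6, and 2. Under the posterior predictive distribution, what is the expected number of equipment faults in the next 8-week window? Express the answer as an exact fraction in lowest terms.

Total count: 2 + 2 + 6 + 5 + 2 + 6 + 2 = 25.
Total exposure: 7 weeks.
By Gamma–Poisson conjugacy, the posterior is Gamma(α + Σx, β + Σt) = Gamma(27 + 25, 7 + 7) = Gamma(52, 14).
Predictive mean over an 8-week window = T·E[λ|data] = 8·52/14 = 208/7.

208/7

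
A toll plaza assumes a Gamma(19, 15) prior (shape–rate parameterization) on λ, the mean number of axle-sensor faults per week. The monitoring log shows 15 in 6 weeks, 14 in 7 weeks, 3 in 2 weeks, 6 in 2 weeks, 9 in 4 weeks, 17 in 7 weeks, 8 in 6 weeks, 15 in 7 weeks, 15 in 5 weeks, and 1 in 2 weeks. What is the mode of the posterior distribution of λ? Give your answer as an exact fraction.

121/63

Total count: 15 + 14 + 3 + 6 + 9 + 17 + 8 + 15 + 15 + 1 = 103.
Total exposure: 6 + 7 + 2 + 2 + 4 + 7 + 6 + 7 + 5 + 2 = 48 weeks.
Gamma(α, β) with Poisson data over total exposure Σt gives posterior Gamma(α+Σx, β+Σt) = Gamma(122, 63).
Posterior mode = (α'−1)/β' = 121/63.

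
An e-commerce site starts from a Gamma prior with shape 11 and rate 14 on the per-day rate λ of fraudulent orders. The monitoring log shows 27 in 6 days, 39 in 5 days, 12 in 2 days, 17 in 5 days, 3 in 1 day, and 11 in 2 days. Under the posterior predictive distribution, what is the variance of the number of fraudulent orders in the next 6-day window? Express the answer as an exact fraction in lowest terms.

Total count: 27 + 39 + 12 + 17 + 3 + 11 = 109.
Total exposure: 6 + 5 + 2 + 5 + 1 + 2 = 21 days.
Gamma(α, β) with Poisson data over total exposure Σt gives posterior Gamma(α+Σx, β+Σt) = Gamma(120, 35).
The posterior predictive for a window of length T is Negative Binomial with variance T·α'·(β'+T)/β'² = 6·120·41/1225 = 5904/245.

5904/245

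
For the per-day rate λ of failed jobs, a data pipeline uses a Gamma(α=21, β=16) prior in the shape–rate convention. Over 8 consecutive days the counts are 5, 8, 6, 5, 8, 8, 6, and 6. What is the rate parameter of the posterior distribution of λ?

Total count: 5 + 8 + 6 + 5 + 8 + 8 + 6 + 6 = 52.
Total exposure: 8 days.
Conjugate update: add total count to the shape and total exposure to the rate, giving Gamma(73, 24).

24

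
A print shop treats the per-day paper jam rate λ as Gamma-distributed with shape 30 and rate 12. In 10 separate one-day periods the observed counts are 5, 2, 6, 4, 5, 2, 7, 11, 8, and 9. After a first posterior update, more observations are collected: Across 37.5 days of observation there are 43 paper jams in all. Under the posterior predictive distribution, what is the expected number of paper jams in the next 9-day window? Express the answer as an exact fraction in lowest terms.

Total count: 5 + 2 + 6 + 4 + 5 + 2 + 7 + 11 + 8 + 9 = 59.
Total exposure: 10 days.
After the first batch: Gamma(30 + 59, 12 + 10) = Gamma(89, 22).
Total count 43 over total exposure 37.5 days.
After the second batch: Gamma(89 + 43, 22 + 37.5) = Gamma(132, 119/2).
Predictive mean over a 9-day window = T·E[λ|data] = 9·132/(119/2) = 2376/119.

2376/119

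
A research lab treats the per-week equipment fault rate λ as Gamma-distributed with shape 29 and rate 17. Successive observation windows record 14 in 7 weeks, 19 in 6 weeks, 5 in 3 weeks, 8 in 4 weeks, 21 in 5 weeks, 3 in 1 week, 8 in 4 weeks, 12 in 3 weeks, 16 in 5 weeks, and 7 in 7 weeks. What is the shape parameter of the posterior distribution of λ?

Total count: 14 + 19 + 5 + 8 + 21 + 3 + 8 + 12 + 16 + 7 = 113.
Total exposure: 7 + 6 + 3 + 4 + 5 + 1 + 4 + 3 + 5 + 7 = 45 weeks.
Conjugate update: add total count to the shape and total exposure to the rate, giving Gamma(142, 62).

142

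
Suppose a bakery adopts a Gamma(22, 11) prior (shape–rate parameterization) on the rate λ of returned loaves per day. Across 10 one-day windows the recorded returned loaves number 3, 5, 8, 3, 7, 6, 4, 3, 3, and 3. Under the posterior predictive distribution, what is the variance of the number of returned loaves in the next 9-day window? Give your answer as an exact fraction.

2010/49

Total count: 3 + 5 + 8 + 3 + 7 + 6 + 4 + 3 + 3 + 3 = 45.
Total exposure: 10 days.
Gamma(α, β) with Poisson data over total exposure Σt gives posterior Gamma(α+Σx, β+Σt) = Gamma(67, 21).
The posterior predictive for a window of length T is Negative Binomial with variance T·α'·(β'+T)/β'² = 9·67·30/441 = 2010/49.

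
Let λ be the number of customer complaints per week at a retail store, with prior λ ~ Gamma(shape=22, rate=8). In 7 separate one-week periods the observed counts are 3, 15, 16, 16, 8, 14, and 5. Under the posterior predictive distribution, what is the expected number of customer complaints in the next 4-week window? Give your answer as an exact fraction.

132/5

Total count: 3 + 15 + 16 + 16 + 8 + 14 + 5 = 77.
Total exposure: 7 weeks.
By Gamma–Poisson conjugacy, the posterior is Gamma(α + Σx, β + Σt) = Gamma(22 + 77, 8 + 7) = Gamma(99, 15).
Predictive mean over a 4-week window = T·E[λ|data] = 4·99/15 = 132/5.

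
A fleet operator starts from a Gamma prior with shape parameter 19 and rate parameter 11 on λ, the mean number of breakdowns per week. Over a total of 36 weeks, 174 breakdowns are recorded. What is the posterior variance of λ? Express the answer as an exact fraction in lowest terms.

193/2209

Total count 174 over total exposure 36 weeks.
Posterior: α' = 19 + 174 = 193, β' = 11 + 36 = 47.
Posterior variance = α'/β'² = 193/2209.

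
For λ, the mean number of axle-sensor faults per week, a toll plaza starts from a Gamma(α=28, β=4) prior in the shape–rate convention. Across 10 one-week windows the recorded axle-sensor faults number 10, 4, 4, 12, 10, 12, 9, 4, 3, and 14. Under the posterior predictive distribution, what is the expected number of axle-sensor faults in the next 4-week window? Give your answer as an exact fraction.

220/7

Total count: 10 + 4 + 4 + 12 + 10 + 12 + 9 + 4 + 3 + 14 = 82.
Total exposure: 10 weeks.
Conjugate update: add total count to the shape and total exposure to the rate, giving Gamma(110, 14).
Predictive mean over a 4-week window = T·E[λ|data] = 4·110/14 = 220/7.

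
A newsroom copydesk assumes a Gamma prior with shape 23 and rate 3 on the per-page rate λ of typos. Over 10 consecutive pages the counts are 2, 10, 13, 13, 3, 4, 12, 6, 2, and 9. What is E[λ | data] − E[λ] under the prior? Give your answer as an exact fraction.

Total count: 2 + 10 + 13 + 13 + 3 + 4 + 12 + 6 + 2 + 9 = 74.
Total exposure: 10 pages.
Posterior: α' = 23 + 74 = 97, β' = 3 + 10 = 13.
Posterior mean = 97/13 = 97/13; prior mean = 23/3 = 23/3. Difference = 97/13 − 23/3 = -8/39.

-8/39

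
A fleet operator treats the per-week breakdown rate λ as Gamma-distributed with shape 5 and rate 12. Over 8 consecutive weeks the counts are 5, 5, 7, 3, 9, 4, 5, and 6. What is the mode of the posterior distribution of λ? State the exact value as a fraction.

12/5

Total count: 5 + 5 + 7 + 3 + 9 + 4 + 5 + 6 = 44.
Total exposure: 8 weeks.
By Gamma–Poisson conjugacy, the posterior is Gamma(α + Σx, β + Σt) = Gamma(5 + 44, 12 + 8) = Gamma(49, 20).
Posterior mode = (α'−1)/β' = 48/20 = 12/5.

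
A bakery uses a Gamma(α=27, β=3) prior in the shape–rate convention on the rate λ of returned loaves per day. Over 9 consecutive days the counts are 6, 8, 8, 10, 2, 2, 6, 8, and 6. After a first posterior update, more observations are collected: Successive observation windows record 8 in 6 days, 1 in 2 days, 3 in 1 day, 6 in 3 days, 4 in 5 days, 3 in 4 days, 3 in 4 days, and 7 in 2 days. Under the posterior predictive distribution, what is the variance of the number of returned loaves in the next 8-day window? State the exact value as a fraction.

Total count: 6 + 8 + 8 + 10 + 2 + 2 + 6 + 8 + 6 = 56.
Total exposure: 9 days.
After the first batch: Gamma(27 + 56, 3 + 9) = Gamma(83, 12).
Total count: 8 + 1 + 3 + 6 + 4 + 3 + 3 + 7 = 35.
Total exposure: 6 + 2 + 1 + 3 + 5 + 4 + 4 + 2 = 27 days.
After the second batch: Gamma(83 + 35, 12 + 27) = Gamma(118, 39).
The posterior predictive for a window of length T is Negative Binomial with variance T·α'·(β'+T)/β'² = 8·118·47/1521 = 44368/1521.

44368/1521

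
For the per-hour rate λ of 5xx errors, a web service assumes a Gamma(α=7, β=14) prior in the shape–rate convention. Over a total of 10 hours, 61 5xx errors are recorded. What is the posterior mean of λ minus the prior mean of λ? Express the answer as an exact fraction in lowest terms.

7/3

Total count 61 over total exposure 10 hours.
The Gamma prior is conjugate for the Poisson rate, so λ | data ~ Gamma(7+61, 14+10) = Gamma(68, 24).
Posterior mean = 68/24 = 17/6; prior mean = 7/14 = 1/2. Difference = 17/6 − 1/2 = 7/3.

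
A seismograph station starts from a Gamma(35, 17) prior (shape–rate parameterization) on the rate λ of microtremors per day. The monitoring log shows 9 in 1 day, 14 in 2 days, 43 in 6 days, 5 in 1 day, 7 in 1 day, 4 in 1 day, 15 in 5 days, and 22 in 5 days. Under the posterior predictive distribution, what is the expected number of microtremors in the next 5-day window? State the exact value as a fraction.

770/39

Total count: 9 + 14 + 43 + 5 + 7 + 4 + 15 + 22 = 119.
Total exposure: 1 + 2 + 6 + 1 + 1 + 1 + 5 + 5 = 22 days.
Gamma(α, β) with Poisson data over total exposure Σt gives posterior Gamma(α+Σx, β+Σt) = Gamma(154, 39).
Predictive mean over a 5-day window = T·E[λ|data] = 5·154/39 = 770/39.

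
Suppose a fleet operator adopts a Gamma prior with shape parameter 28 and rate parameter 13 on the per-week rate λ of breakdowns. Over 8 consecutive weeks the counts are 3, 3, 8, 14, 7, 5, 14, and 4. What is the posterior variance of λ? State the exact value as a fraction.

86/441

Total count: 3 + 3 + 8 + 14 + 7 + 5 + 14 + 4 = 58.
Total exposure: 8 weeks.
Gamma(α, β) with Poisson data over total exposure Σt gives posterior Gamma(α+Σx, β+Σt) = Gamma(86, 21).
Posterior variance = α'/β'² = 86/441.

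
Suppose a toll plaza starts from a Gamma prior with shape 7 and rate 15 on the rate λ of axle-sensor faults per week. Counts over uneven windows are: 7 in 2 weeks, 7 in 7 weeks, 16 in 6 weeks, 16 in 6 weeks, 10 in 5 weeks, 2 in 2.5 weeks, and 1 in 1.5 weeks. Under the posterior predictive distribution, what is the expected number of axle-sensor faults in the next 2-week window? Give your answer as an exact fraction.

44/15

Total count: 7 + 7 + 16 + 16 + 10 + 2 + 1 = 59.
Total exposure: 2 + 7 + 6 + 6 + 5 + 2.5 + 1.5 = 30 weeks.
Gamma(α, β) with Poisson data over total exposure Σt gives posterior Gamma(α+Σx, β+Σt) = Gamma(66, 45).
Predictive mean over a 2-week window = T·E[λ|data] = 2·66/45 = 44/15.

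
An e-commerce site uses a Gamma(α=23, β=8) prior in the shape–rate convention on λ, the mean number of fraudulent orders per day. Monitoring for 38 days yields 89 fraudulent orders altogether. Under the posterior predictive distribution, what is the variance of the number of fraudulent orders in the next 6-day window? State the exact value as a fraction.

Total count 89 over total exposure 38 days.
Gamma(α, β) with Poisson data over total exposure Σt gives posterior Gamma(α+Σx, β+Σt) = Gamma(112, 46).
The posterior predictive for a window of length T is Negative Binomial with variance T·α'·(β'+T)/β'² = 6·112·52/2116 = 8736/529.

8736/529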